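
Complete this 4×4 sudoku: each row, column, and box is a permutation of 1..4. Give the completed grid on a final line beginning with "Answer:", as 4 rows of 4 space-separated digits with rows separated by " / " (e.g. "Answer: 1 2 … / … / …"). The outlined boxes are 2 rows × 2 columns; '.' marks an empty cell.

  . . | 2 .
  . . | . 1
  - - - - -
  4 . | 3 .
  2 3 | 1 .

Step 1. [r1c1∈{1,3}] r1c1 is the only open cell in col 1 admitting 1. So r1c1=1.
Step 2. [r1c2∈{4}] r1c2 has the single candidate 4 ⇒ r1c2=4.
Step 3. [r3c4∈{2}] r3c4 has the single candidate 2, so r3c4=2.
Step 4. [r2c3∈{4}] only 4 remains possible at r2c3. So r2c3=4.
Step 5. [r3c2∈{1}] r3c2 has the single candidate 1. So r3c2=1.
Step 6. [r4c4∈{4}] nothing but 4 survives at r4c4, so r4c4=4.
Step 7. [r2c1∈{3}] nothing but 3 survives at r2c1 ⇒ r2c1=3.
Step 8. [r2c2∈{2}] r2c2's peers cover all but 2, so r2c2=2.
Step 9. [r1c4∈{3}] only 3 remains possible at r1c4. So r1c4=3.

Answer: 1 4 2 3 / 3 2 4 1 / 4 1 3 2 / 2 3 1 4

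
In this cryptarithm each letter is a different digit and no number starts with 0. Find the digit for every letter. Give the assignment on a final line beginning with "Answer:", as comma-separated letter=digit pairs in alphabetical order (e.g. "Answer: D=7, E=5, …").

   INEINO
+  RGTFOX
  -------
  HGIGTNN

Step 1. [col 1: O + X ≡ N (mod 10)] O=9 is one option consistent with column 1 (O + X ≡ N (mod 10), carry-in 0) — take it ⇒ O=9.
Step 2. [col 1: O + X ≡ N (mod 10)] X=3 is one option consistent with column 1 (O + X ≡ N (mod 10), carry-in 0) — take it. So X=3.
Step 3. [col 1: O + X ≡ N (mod 10)] in column 1 we have O+X≡N with carry-in 0; given O=9, X=3 and digits 3,9 already taken and all letters distinct, that pins N to 2, so N=2.
Step 4. [col 3: I + F ≡ T (mod 10)] I=7 is one option consistent with column 3 (I + F ≡ T (mod 10), carry-in 1) — take it, so I=7.
Step 5. [H] H is the leading digit of a 7-digit sum of two 6-digit numbers; the final carry is exactly 1, so H=1.
Step 6. [col 3: I + F ≡ T (mod 10)] several values work for F in column 3 (I + F ≡ T (mod 10), carry-in 1); try F=6, so F=6.
Step 7. [col 3: I + F ≡ T (mod 10)] from column 3 (I=7, F=6, carry-in 1, digits 1,2,3,6,7,9 already taken and all letters distinct): T must equal 4 ⇒ T=4.
Step 8. [col 4: E + T ≡ G (mod 10)] E=0 is one option consistent with column 4 (E + T ≡ G (mod 10), carry-in 1) — take it ⇒ E=0.
Step 9. [col 4: E + T ≡ G (mod 10)] column 4: given E=0, T=4, carry-in 1, and digits 0,1,2,3,4,6,7,9 already taken and all letters distinct, E+T≡G (mod 10) forces G=5. So G=5.
Step 10. [col 6: I + R ≡ G (mod 10)] column 6: given I=7, G=5, carry-in 0, and digits 0,1,2,3,4,5,6,7,9 already taken and all letters distinct, I+R≡G (mod 10) forces R=8 ⇒ R=8.

Answer: E=0, F=6, G=5, H=1, I=7, N=2, O=9, R=8, T=4, X=3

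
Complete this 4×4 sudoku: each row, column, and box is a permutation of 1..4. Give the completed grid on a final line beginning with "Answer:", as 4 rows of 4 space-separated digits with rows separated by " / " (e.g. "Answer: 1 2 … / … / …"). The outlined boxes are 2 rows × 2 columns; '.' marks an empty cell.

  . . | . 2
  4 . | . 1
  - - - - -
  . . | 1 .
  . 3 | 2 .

Step 1. [r1c1∈{1,3}] in col 1, 3 fits only at r1c1 ⇒ r1c1=3.
Step 2. [r3c2∈{2,4}] across col 2, 4 lands solely at r3c2 ⇒ r3c2=4.
Step 3. [r4c4∈{4}] r4c4's peers cover all but 4. So r4c4=4.
Step 4. [r2c3∈{3}] only 3 remains possible at r2c3 ⇒ r2c3=3.
Step 5. [r4c1∈{1}] r4c1 is down to just 1 ⇒ r4c1=1.
Step 6. [r3c1∈{2}] r3c1's peers cover all but 2, so r3c1=2.
Step 7. [r1c3∈{4}] r1c3 is down to just 4, so r1c3=4.
Step 8. [r2c2∈{2}] r2c2's peers cover all but 2. So r2c2=2.
Step 9. [r3c4∈{3}] nothing but 3 survives at r3c4, so r3c4=3.
Step 10. [r1c2∈{1}] nothing but 1 survives at r1c2. So r1c2=1.

Answer: 3 1 4 2 / 4 2 3 1 / 2 4 1 3 / 1 3 2 4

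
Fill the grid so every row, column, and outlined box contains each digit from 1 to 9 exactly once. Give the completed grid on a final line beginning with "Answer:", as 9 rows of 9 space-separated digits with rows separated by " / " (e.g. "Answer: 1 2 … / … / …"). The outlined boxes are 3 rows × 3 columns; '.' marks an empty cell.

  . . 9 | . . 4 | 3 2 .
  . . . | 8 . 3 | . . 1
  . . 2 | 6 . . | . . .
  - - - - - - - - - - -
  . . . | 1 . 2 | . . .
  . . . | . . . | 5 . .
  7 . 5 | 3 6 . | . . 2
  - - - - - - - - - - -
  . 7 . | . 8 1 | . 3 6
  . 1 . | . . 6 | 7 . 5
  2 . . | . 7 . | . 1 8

Step 1. [r7c3∈{4}] only 4 remains possible at r7c3 ⇒ r7c3=4.
Step 2. [r1c9∈{7}] r1c9 is down to just 7, so r1c9=7.
Step 3. [r1c4∈{5}] nothing but 5 survives at r1c4 ⇒ r1c4=5.
Step 4. [r4c8∈{4,6,7,8,9}] across row 4, 7 lands solely at r4c8 ⇒ r4c8=7.
Step 5. [r8c5∈{2,3,4,9}] across col 5, 3 lands solely at r8c5 ⇒ r8c5=3.
Step 6. [r5c2∈{2,3,4,6,8,9}] 2 has one home in row 5: r5c2 ⇒ r5c2=2.
Step 7. [r5c3∈{1,3,6,8}] across col 3, 1 lands solely at r5c3, so r5c3=1.
Step 8. [r7c1∈{5,9}] row 7 places 5 nowhere but r7c1 ⇒ r7c1=5.
Step 9. [r5c4∈{4,7,9}] 7 has one home in col 4: r5c4. So r5c4=7.
Step 10. [r8c4∈{2,4,9}] in row 8, 2 fits only at r8c4. So r8c4=2.
Step 11. [r8c8∈{4,9}] row 8 places 4 nowhere but r8c8. So r8c8=4.
Step 12. [r9c7∈{9}] r9c7 is down to just 9 ⇒ r9c7=9.
Step 13. [r8c1∈{8,9}] 9 has one home in row 8: r8c1, so r8c1=9.
Step 14. [r4c5∈{4,5,9}] row 4 places 5 nowhere but r4c5, so r4c5=5.
Step 15. [r5c5∈{4,9}] across col 5, 4 lands solely at r5c5 ⇒ r5c5=4.
Step 16. [r1c5∈{1}] nothing but 1 survives at r1c5. So r1c5=1.
Step 17. [r3c5∈{9}] r3c5's peers cover all but 9, so r3c5=9.
Step 18. [r3c9∈{4}] r3c9 is down to just 4 ⇒ r3c9=4.
Step 19. [r2c7∈{6}] nothing but 6 survives at r2c7. So r2c7=6.
Step 20. [r3c7∈{8}] nothing but 8 survives at r3c7. So r3c7=8.
Step 21. [r5c8∈{6,8,9}] across col 8, 6 lands solely at r5c8, so r5c8=6.
Step 22. [r6c8∈{8,9}] r6c8 is the only open cell in col 8 admitting 8 ⇒ r6c8=8.
Step 23. [r4c7∈{4}] only 4 remains possible at r4c7 ⇒ r4c7=4.
Step 24. [r3c8∈{5}] r3c8 has the single candidate 5 ⇒ r3c8=5.
Step 25. [r3c2∈{3}] r3c2 has the single candidate 3, so r3c2=3.
Step 26. [r9c2∈{6}] r9c2 has the single candidate 6 ⇒ r9c2=6.
Step 27. [r4c3∈{3,6,8}] col 3 places 6 nowhere but r4c3 ⇒ r4c3=6.
Step 28. [r5c6∈{8,9}] 8 has one home in col 6: r5c6. So r5c6=8.
Step 29. [r6c2∈{4,9}] row 6 places 4 nowhere but r6c2, so r6c2=4.
Step 30. [r5c1∈{3}] r5c1's peers cover all but 3, so r5c1=3.
Step 31. [r4c1∈{8}] r4c1 is down to just 8. So r4c1=8.
Step 32. [r4c2∈{9}] only 9 remains possible at r4c2, so r4c2=9.
Step 33. [r2c2∈{5}] r2c2 has the single candidate 5, so r2c2=5.
Step 34. [r3c1∈{1}] r3c1 has the single candidate 1. So r3c1=1.
Step 35. [r2c5∈{2}] r2c5 is down to just 2, so r2c5=2.
Step 36. [r5c9∈{9}] r5c9 has the single candidate 9 ⇒ r5c9=9.
Step 37. [r2c8∈{9}] r2c8 is down to just 9. So r2c8=9.
Step 38. [r2c3∈{7}] r2c3 has the single candidate 7, so r2c3=7.
Step 39. [r1c1∈{6}] r1c1 has the single candidate 6, so r1c1=6.
Step 40. [r7c7∈{2}] r7c7's peers cover all but 2 ⇒ r7c7=2.
Step 41. [r9c3∈{3}] nothing but 3 survives at r9c3. So r9c3=3.
Step 42. [r6c7∈{1}] only 1 remains possible at r6c7. So r6c7=1.
Step 43. [r1c2∈{8}] r1c2's peers cover all but 8. So r1c2=8.
Step 44. [r4c9∈{3}] r4c9's peers cover all but 3, so r4c9=3.
Step 45. [r9c6∈{5}] only 5 remains possible at r9c6. So r9c6=5.
Step 46. [r7c4∈{9}] r7c4 has the single candidate 9 ⇒ r7c4=9.
Step 47. [r3c6∈{7}] r3c6's peers cover all but 7. So r3c6=7.
Step 48. [r9c4∈{4}] r9c4 has the single candidate 4, so r9c4=4.
Step 49. [r6c6∈{9}] nothing but 9 survives at r6c6, so r6c6=9.
Step 50. [r8c3∈{8}] nothing but 8 survives at r8c3, so r8c3=8.
Step 51. [r2c1∈{4}] r2c1 is down to just 4 ⇒ r2c1=4.

Answer: 6 8 9 5 1 4 3 2 7 / 4 5 7 8 2 3 6 9 1 / 1 3 2 6 9 7 8 5 4 / 8 9 6 1 5 2 4 7 3 / 3 2 1 7 4 8 5 6 9 / 7 4 5 3 6 9 1 8 2 / 5 7 4 9 8 1 2 3 6 / 9 1 8 2 3 6 7 4 5 / 2 6 3 4 7 5 9 1 8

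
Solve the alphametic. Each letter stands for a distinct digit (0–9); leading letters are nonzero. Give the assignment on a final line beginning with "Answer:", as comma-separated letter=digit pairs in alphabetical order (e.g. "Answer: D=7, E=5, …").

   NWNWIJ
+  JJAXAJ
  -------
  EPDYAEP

Step 1. [col 1: J + J ≡ P (mod 10)] no forcing yet in column 1 (carry-in 0); J=6 is free and consistent — try it. So J=6.
Step 2. [E] the sum has 7 digits but both addends have 6; that extra leading digit E is the final carry, namely 1. So E=1.
Step 3. [col 1: J + J ≡ P (mod 10)] column 1 reads J+J+carry(0)=P with J=6; with digits 1,6 already taken and all letters distinct, the only value for P is 2, so P=2.
Step 4. [col 2: I + A ≡ E (mod 10)] several values work for I in column 2 (I + A ≡ E (mod 10), carry-in 1); try I=7. So I=7.
Step 5. [col 2: I + A ≡ E (mod 10)] in column 2 we have I+A≡E with carry-in 1; given I=7, E=1 and digits 1,2,6,7 already taken and all letters distinct, that pins A to 3 ⇒ A=3.
Step 6. [col 3: W + X ≡ A (mod 10)] several values work for X in column 3 (W + X ≡ A (mod 10), carry-in 1); try X=8. So X=8.
Step 7. [col 3: W + X ≡ A (mod 10)] in column 3 we have W+X≡A with carry-in 1; given X=8, A=3 and digits 1,2,3,6,7,8 already taken and all letters distinct, that pins W to 4 ⇒ W=4.
Step 8. [col 4: N + A ≡ Y (mod 10)] column 4: given A=3, carry-in 1, and digits 1,2,3,4,6,7,8 already taken and all letters distinct, N+A≡Y (mod 10) forces Y=9. So Y=9.
Step 9. [col 4: N + A ≡ Y (mod 10)] column 4 reads N+A+carry(1)=Y with A=3, Y=9; with digits 1,2,3,4,6,7,8,9 already taken and all letters distinct, the only value for N is 5, so N=5.
Step 10. [col 5: W + J ≡ D (mod 10)] in column 5 we have W+J≡D with carry-in 0; given W=4, J=6 and digits 1,2,3,4,5,6,7,8,9 already taken and all letters distinct, that pins D to 0 ⇒ D=0.

Answer: A=3, D=0, E=1, I=7, J=6, N=5, P=2, W=4, X=8, Y=9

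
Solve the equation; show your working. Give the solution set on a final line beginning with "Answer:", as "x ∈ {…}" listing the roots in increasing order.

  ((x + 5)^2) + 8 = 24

Step 1. [((x + 5)^2) + 8 = 24] the outer +8 inverts by subtracting 8. So sub: (x + 5)^2 = 16.
Step 2. [(x + 5)^2 = 16] LHS squared, RHS 16 ≥ 0: apply √ (±) ⇒ sqrt: x + 5 = 4 or -4.
Step 3. [x + 5 = 4 or -4] 5 comes off first (subtract 5) ⇒ sub: x = -1 or -9.

Answer: x ∈ {-9, -1}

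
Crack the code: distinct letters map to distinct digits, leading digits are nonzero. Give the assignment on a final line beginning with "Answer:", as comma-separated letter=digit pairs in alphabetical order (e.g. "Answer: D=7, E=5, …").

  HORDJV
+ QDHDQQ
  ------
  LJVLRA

Step 1. [col 1: V + Q ≡ A (mod 10)] no forcing yet in column 1 (carry-in 0); V=4 is free and consistent — try it, so V=4.
Step 2. [col 1: V + Q ≡ A (mod 10)] column 1 (V + Q ≡ A (mod 10), carry-in 0) doesn't pin Q yet; pick Q=2 and continue, so Q=2.
Step 3. [col 1: V + Q ≡ A (mod 10)] in column 1 we have V+Q≡A with carry-in 0; given V=4, Q=2 and digits 2,4 already taken and all letters distinct, that pins A to 6, so A=6.
Step 4. [col 2: J + Q ≡ R (mod 10)] column 2 (J + Q ≡ R (mod 10), carry-in 0) doesn't pin J yet; pick J=8 and continue ⇒ J=8.
Step 5. [col 2: J + Q ≡ R (mod 10)] column 2: given J=8, Q=2, carry-in 0, and digits 2,4,6,8 already taken and all letters distinct, J+Q≡R (mod 10) forces R=0, so R=0.
Step 6. [col 3: D + D ≡ L (mod 10)] D=7 is one option consistent with column 3 (D + D ≡ L (mod 10), carry-in 1) — take it, so D=7.
Step 7. [col 3: D + D ≡ L (mod 10)] in column 3 we have D+D≡L with carry-in 1; given D=7 and digits 0,2,4,6,7,8 already taken and all letters distinct, that pins L to 5, so L=5.
Step 8. [col 4: R + H ≡ V (mod 10)] column 4 reads R+H+carry(1)=V with R=0, V=4; with digits 0,2,4,5,6,7,8 already taken and all letters distinct, the only value for H is 3 ⇒ H=3.
Step 9. [col 5: O + D ≡ J (mod 10)] from column 5 (D=7, J=8, carry-in 0, digits 0,2,3,4,5,6,7,8 already taken and all letters distinct): O must equal 1 ⇒ O=1.

Answer: A=6, D=7, H=3, J=8, L=5, O=1, Q=2, R=0, V=4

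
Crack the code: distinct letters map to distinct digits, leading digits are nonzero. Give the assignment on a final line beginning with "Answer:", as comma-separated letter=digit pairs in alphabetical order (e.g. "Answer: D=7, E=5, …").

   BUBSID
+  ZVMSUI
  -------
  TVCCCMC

Step 1. [col 1: D + I ≡ C (mod 10)] no forcing yet in column 1 (carry-in 0); D=9 is free and consistent — try it, so D=9.
Step 2. [col 1: D + I ≡ C (mod 10)] no forcing yet in column 1 (carry-in 0); C=5 is free and consistent — try it ⇒ C=5.
Step 3. [col 1: D + I ≡ C (mod 10)] from column 1 (D=9, C=5, carry-in 0, digits 5,9 already taken and all letters distinct): I must equal 6 ⇒ I=6.
Step 4. [col 2: I + U ≡ M (mod 10)] U=3 is one option consistent with column 2 (I + U ≡ M (mod 10), carry-in 1) — take it ⇒ U=3.
Step 5. [col 2: I + U ≡ M (mod 10)] column 2 reads I+U+carry(1)=M with I=6, U=3; with digits 3,5,6,9 already taken and all letters distinct, the only value for M is 0 ⇒ M=0.
Step 6. [T] the sum has 7 digits but both addends have 6; that extra leading digit T is the final carry, namely 1, so T=1.
Step 7. [col 3: S + S ≡ C (mod 10)] several values work for S in column 3 (S + S ≡ C (mod 10), carry-in 1); try S=7 ⇒ S=7.
Step 8. [col 4: B + M ≡ C (mod 10)] in column 4 we have B+M≡C with carry-in 1; given M=0, C=5 and digits 0,1,3,5,6,7,9 already taken and all letters distinct, that pins B to 4. So B=4.
Step 9. [col 5: U + V ≡ C (mod 10)] column 5 reads U+V+carry(0)=C with U=3, C=5; with digits 0,1,3,4,5,6,7,9 already taken and all letters distinct, the only value for V is 2. So V=2.
Step 10. [col 6: B + Z ≡ V (mod 10)] column 6 reads B+Z+carry(0)=V with B=4, V=2; with digits 0,1,2,3,4,5,6,7,9 already taken and all letters distinct, the only value for Z is 8, so Z=8.

Answer: B=4, C=5, D=9, I=6, M=0, S=7, T=1, U=3, V=2, Z=8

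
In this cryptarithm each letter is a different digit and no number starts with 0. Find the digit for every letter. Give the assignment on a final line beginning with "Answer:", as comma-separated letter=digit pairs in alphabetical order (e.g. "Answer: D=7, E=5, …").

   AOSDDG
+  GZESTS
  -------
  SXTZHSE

Step 1. [col 1: G + S ≡ E (mod 10)] E=7 is one option consistent with column 1 (G + S ≡ E (mod 10), carry-in 0) — take it, so E=7.
Step 2. [col 1: G + S ≡ E (mod 10)] several values work for S in column 1 (G + S ≡ E (mod 10), carry-in 0); try S=1 ⇒ S=1.
Step 3. [col 1: G + S ≡ E (mod 10)] in column 1 we have G+S≡E with carry-in 0; given S=1, E=7 and digits 1,7 already taken and all letters distinct, that pins G to 6 ⇒ G=6.
Step 4. [col 2: D + T ≡ S (mod 10)] D=8 is one option consistent with column 2 (D + T ≡ S (mod 10), carry-in 0) — take it, so D=8.
Step 5. [col 2: D + T ≡ S (mod 10)] column 2: given D=8, S=1, carry-in 0, and digits 1,6,7,8 already taken and all letters distinct, D+T≡S (mod 10) forces T=3, so T=3.
Step 6. [col 3: D + S ≡ H (mod 10)] column 3: given D=8, S=1, carry-in 1, and digits 1,3,6,7,8 already taken and all letters distinct, D+S≡H (mod 10) forces H=0, so H=0.
Step 7. [col 4: S + E ≡ Z (mod 10)] from column 4 (S=1, E=7, carry-in 1, digits 0,1,3,6,7,8 already taken and all letters distinct): Z must equal 9, so Z=9.
Step 8. [col 5: O + Z ≡ T (mod 10)] column 5 reads O+Z+carry(0)=T with Z=9, T=3; with digits 0,1,3,6,7,8,9 already taken and all letters distinct, the only value for O is 4. So O=4.
Step 9. [col 6: A + G ≡ X (mod 10)] column 6 reads A+G+carry(1)=X with G=6; with digits 0,1,3,4,6,7,8,9 already taken and all letters distinct, the only value for A is 5, so A=5.
Step 10. [col 6: A + G ≡ X (mod 10)] in column 6 we have A+G≡X with carry-in 1; given A=5, G=6 and digits 0,1,3,4,5,6,7,8,9 already taken and all letters distinct, that pins X to 2 ⇒ X=2.

Answer: A=5, D=8, E=7, G=6, H=0, O=4, S=1, T=3, X=2, Z=9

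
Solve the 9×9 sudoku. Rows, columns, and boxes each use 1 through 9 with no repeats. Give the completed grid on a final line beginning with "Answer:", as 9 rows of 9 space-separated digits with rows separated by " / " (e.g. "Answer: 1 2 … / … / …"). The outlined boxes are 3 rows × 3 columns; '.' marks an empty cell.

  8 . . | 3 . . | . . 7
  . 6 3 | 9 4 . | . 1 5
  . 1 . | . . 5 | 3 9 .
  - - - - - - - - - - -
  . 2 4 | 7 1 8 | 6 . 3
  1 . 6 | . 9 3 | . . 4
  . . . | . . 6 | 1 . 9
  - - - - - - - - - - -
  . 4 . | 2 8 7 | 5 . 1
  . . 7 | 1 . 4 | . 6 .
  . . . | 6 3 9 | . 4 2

Step 1. [r1c8∈{2}] r1c8 has the single candidate 2 ⇒ r1c8=2.
Step 2. [r9c1∈{5}] nothing but 5 survives at r9c1. So r9c1=5.
Step 3. [r9c2∈{8}] r9c2 has the single candidate 8, so r9c2=8.
Step 4. [r5c4∈{5}] r5c4's peers cover all but 5 ⇒ r5c4=5.
Step 5. [r5c2∈{7}] r5c2's peers cover all but 7. So r5c2=7.
Step 6. [r7c3∈{9}] nothing but 9 survives at r7c3. So r7c3=9.
Step 7. [r3c5∈{2,6,7}] col 5 places 7 nowhere but r3c5, so r3c5=7.
Step 8. [r2c7∈{8}] r2c7 is down to just 8. So r2c7=8.
Step 9. [r6c1∈{3}] r6c1 is down to just 3 ⇒ r6c1=3.
Step 10. [r6c2∈{5}] r6c2 has the single candidate 5 ⇒ r6c2=5.
Step 11. [r8c1∈{2}] only 2 remains possible at r8c1 ⇒ r8c1=2.
Step 12. [r5c8∈{8}] r5c8 is down to just 8 ⇒ r5c8=8.
Step 13. [r5c7∈{2}] r5c7 has the single candidate 2, so r5c7=2.
Step 14. [r6c5∈{2}] nothing but 2 survives at r6c5, so r6c5=2.
Step 15. [r4c1∈{9}] r4c1 is down to just 9. So r4c1=9.
Step 16. [r8c9∈{8}] r8c9 is down to just 8 ⇒ r8c9=8.
Step 17. [r1c7∈{4}] only 4 remains possible at r1c7 ⇒ r1c7=4.
Step 18. [r7c8∈{3}] r7c8 is down to just 3. So r7c8=3.
Step 19. [r8c2∈{3}] nothing but 3 survives at r8c2. So r8c2=3.
Step 20. [r1c6∈{1}] only 1 remains possible at r1c6 ⇒ r1c6=1.
Step 21. [r9c3∈{1}] only 1 remains possible at r9c3 ⇒ r9c3=1.
Step 22. [r1c5∈{6}] only 6 remains possible at r1c5, so r1c5=6.
Step 23. [r2c6∈{2}] nothing but 2 survives at r2c6. So r2c6=2.
Step 24. [r6c4∈{4}] nothing but 4 survives at r6c4. So r6c4=4.
Step 25. [r3c4∈{8}] r3c4's peers cover all but 8 ⇒ r3c4=8.
Step 26. [r6c3∈{8}] r6c3 is down to just 8. So r6c3=8.
Step 27. [r1c2∈{9}] r1c2 has the single candidate 9, so r1c2=9.
Step 28. [r3c9∈{6}] r3c9 has the single candidate 6, so r3c9=6.
Step 29. [r6c8∈{7}] nothing but 7 survives at r6c8, so r6c8=7.
Step 30. [r2c1∈{7}] nothing but 7 survives at r2c1. So r2c1=7.
Step 31. [r4c8∈{5}] only 5 remains possible at r4c8. So r4c8=5.
Step 32. [r7c1∈{6}] r7c1 has the single candidate 6, so r7c1=6.
Step 33. [r9c7∈{7}] nothing but 7 survives at r9c7 ⇒ r9c7=7.
Step 34. [r3c1∈{4}] r3c1 is down to just 4, so r3c1=4.
Step 35. [r1c3∈{5}] r1c3 has the single candidate 5, so r1c3=5.
Step 36. [r8c7∈{9}] r8c7's peers cover all but 9. So r8c7=9.
Step 37. [r3c3∈{2}] nothing but 2 survives at r3c3 ⇒ r3c3=2.
Step 38. [r8c5∈{5}] only 5 remains possible at r8c5 ⇒ r8c5=5.

Answer: 8 9 5 3 6 1 4 2 7 / 7 6 3 9 4 2 8 1 5 / 4 1 2 8 7 5 3 9 6 / 9 2 4 7 1 8 6 5 3 / 1 7 6 5 9 3 2 8 4 / 3 5 8 4 2 6 1 7 9 / 6 4 9 2 8 7 5 3 1 / 2 3 7 1 5 4 9 6 8 / 5 8 1 6 3 9 7 4 2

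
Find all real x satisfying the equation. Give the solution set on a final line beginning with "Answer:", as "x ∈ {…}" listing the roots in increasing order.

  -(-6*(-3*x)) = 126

Step 1. [-(-6*(-3*x)) = 126] leading − — multiply by −1, so neg: -6*(-3*x) = -126.
Step 2. [-6*(-3*x) = -126] divide by the outer -6. So div: -3*x = 21.
Step 3. [-3*x = 21] LHS = -3·(…); ÷-3 both sides ⇒ div: x = -7.

Answer: x ∈ {-7}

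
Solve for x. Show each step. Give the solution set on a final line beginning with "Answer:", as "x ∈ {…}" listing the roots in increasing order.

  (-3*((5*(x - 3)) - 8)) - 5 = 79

Step 1. [(-3*((5*(x - 3)) - 8)) - 5 = 79] 5 comes off first (add 5), so sub: -3*((5*(x - 3)) - 8) = 84.
Step 2. [-3*((5*(x - 3)) - 8) = 84] -3·(inner) — divide through by -3 ⇒ div: (5*(x - 3)) - 8 = -28.
Step 3. [(5*(x - 3)) - 8 = -28] -8 is outermost — add 8 both sides ⇒ sub: 5*(x - 3) = -20.
Step 4. [5*(x - 3) = -20] 5 out front; divide by 5. So div: x - 3 = -4.
Step 5. [x - 3 = -4] peel the -3: add 3 from each side, so sub: x = -1.

Answer: x ∈ {-1}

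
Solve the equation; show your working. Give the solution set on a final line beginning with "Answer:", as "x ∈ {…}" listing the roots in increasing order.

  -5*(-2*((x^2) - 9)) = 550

Step 1. [-5*(-2*((x^2) - 9)) = 550] LHS = -5·(…); ÷-5 both sides. So div: -2*((x^2) - 9) = -110.
Step 2. [-2*((x^2) - 9) = -110] divide by the outer -2. So div: (x^2) - 9 = 55.
Step 3. [(x^2) - 9 = 55] the outer -9 inverts by adding 9 ⇒ sub: x^2 = 64.
Step 4. [x^2 = 64] 64 ≥ 0, LHS is (·)² — take ±√. So sqrt: x = 8 or -8.

Answer: x ∈ {-8, 8}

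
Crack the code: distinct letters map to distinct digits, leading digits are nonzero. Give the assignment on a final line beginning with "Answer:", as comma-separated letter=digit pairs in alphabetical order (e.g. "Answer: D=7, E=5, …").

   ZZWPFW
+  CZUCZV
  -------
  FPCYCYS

Step 1. [col 1: W + V ≡ S (mod 10)] several values work for S in column 1 (W + V ≡ S (mod 10), carry-in 0); try S=4. So S=4.
Step 2. [col 1: W + V ≡ S (mod 10)] several values work for V in column 1 (W + V ≡ S (mod 10), carry-in 0); try V=8 ⇒ V=8.
Step 3. [col 1: W + V ≡ S (mod 10)] column 1: given V=8, S=4, carry-in 0, and digits 4,8 already taken and all letters distinct, W+V≡S (mod 10) forces W=6, so W=6.
Step 4. [col 2: F + Z ≡ Y (mod 10)] several values work for Y in column 2 (F + Z ≡ Y (mod 10), carry-in 1); try Y=5, so Y=5.
Step 5. [col 2: F + Z ≡ Y (mod 10)] F=1 is one option consistent with column 2 (F + Z ≡ Y (mod 10), carry-in 1) — take it. So F=1.
Step 6. [col 2: F + Z ≡ Y (mod 10)] column 2 reads F+Z+carry(1)=Y with F=1, Y=5; with digits 1,4,5,6,8 already taken and all letters distinct, the only value for Z is 3, so Z=3.
Step 7. [col 3: P + C ≡ C (mod 10)] column 3: given nothing yet, carry-in 0, and digits 1,3,4,5,6,8 already taken and all letters distinct, P+C≡C (mod 10) forces P=0 ⇒ P=0.
Step 8. [col 3: P + C ≡ C (mod 10)] several values work for C in column 3 (P + C ≡ C (mod 10), carry-in 0); try C=7, so C=7.
Step 9. [col 4: W + U ≡ Y (mod 10)] column 4 reads W+U+carry(0)=Y with W=6, Y=5; with digits 0,1,3,4,5,6,7,8 already taken and all letters distinct, the only value for U is 9, so U=9.

Answer: C=7, F=1, P=0, S=4, U=9, V=8, W=6, Y=5, Z=3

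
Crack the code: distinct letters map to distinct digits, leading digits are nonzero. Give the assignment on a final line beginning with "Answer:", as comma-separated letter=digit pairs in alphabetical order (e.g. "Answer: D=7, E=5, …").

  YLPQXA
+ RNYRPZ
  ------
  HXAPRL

Step 1. [col 1: A + Z ≡ L (mod 10)] column 1 (A + Z ≡ L (mod 10), carry-in 0) doesn't pin Z yet; pick Z=7 and continue. So Z=7.
Step 2. [col 1: A + Z ≡ L (mod 10)] no forcing yet in column 1 (carry-in 0); A=5 is free and consistent — try it. So A=5.
Step 3. [col 1: A + Z ≡ L (mod 10)] from column 1 (A=5, Z=7, carry-in 0, digits 5,7 already taken and all letters distinct): L must equal 2, so L=2.
Step 4. [col 2: X + P ≡ R (mod 10)] no forcing yet in column 2 (carry-in 1); X=0 is free and consistent — try it, so X=0.
Step 5. [col 2: X + P ≡ R (mod 10)] several values work for R in column 2 (X + P ≡ R (mod 10), carry-in 1); try R=4. So R=4.
Step 6. [col 2: X + P ≡ R (mod 10)] from column 2 (X=0, R=4, carry-in 1, digits 0,2,4,5,7 already taken and all letters distinct): P must equal 3, so P=3.
Step 7. [col 3: Q + R ≡ P (mod 10)] column 3 reads Q+R+carry(0)=P with R=4, P=3; with digits 0,2,3,4,5,7 already taken and all letters distinct, the only value for Q is 9 ⇒ Q=9.
Step 8. [col 4: P + Y ≡ A (mod 10)] from column 4 (P=3, A=5, carry-in 1, digits 0,2,3,4,5,7,9 already taken and all letters distinct): Y must equal 1. So Y=1.
Step 9. [col 5: L + N ≡ X (mod 10)] in column 5 we have L+N≡X with carry-in 0; given L=2, X=0 and digits 0,1,2,3,4,5,7,9 already taken and all letters distinct, that pins N to 8 ⇒ N=8.
Step 10. [col 6: Y + R ≡ H (mod 10)] from column 6 (Y=1, R=4, carry-in 1, digits 0,1,2,3,4,5,7,8,9 already taken and all letters distinct): H must equal 6. So H=6.

Answer: A=5, H=6, L=2, N=8, P=3, Q=9, R=4, X=0, Y=1, Z=7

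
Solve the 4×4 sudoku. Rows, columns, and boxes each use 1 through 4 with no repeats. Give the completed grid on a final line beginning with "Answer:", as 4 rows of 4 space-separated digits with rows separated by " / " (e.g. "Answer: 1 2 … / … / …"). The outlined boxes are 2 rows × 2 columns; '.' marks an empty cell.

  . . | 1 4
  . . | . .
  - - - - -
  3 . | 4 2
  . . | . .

Step 1. [r1c1∈{2}] nothing but 2 survives at r1c1. So r1c1=2.
Step 2. [r2c4∈{3}] r2c4 is down to just 3, so r2c4=3.
Step 3. [r3c2∈{1}] r3c2 is down to just 1 ⇒ r3c2=1.
Step 4. [r2c2∈{4}] r2c2 is down to just 4. So r2c2=4.
Step 5. [r4c2∈{2}] r4c2 has the single candidate 2, so r4c2=2.
Step 6. [r2c3∈{2}] r2c3 is down to just 2. So r2c3=2.
Step 7. [r4c1∈{4}] only 4 remains possible at r4c1. So r4c1=4.
Step 8. [r2c1∈{1}] r2c1 is down to just 1 ⇒ r2c1=1.
Step 9. [r4c3∈{3}] nothing but 3 survives at r4c3, so r4c3=3.
Step 10. [r1c2∈{3}] r1c2 is down to just 3. So r1c2=3.
Step 11. [r4c4∈{1}] r4c4's peers cover all but 1 ⇒ r4c4=1.

Answer: 2 3 1 4 / 1 4 2 3 / 3 1 4 2 / 4 2 3 1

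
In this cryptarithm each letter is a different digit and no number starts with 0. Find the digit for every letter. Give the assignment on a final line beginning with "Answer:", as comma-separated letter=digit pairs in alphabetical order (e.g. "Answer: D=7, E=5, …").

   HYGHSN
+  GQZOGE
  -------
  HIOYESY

Step 1. [col 1: N + E ≡ Y (mod 10)] no forcing yet in column 1 (carry-in 0); Y=3 is free and consistent — try it ⇒ Y=3.
Step 2. [col 1: N + E ≡ Y (mod 10)] E=8 is one option consistent with column 1 (N + E ≡ Y (mod 10), carry-in 0) — take it, so E=8.
Step 3. [col 1: N + E ≡ Y (mod 10)] column 1 reads N+E+carry(0)=Y with E=8, Y=3; with digits 3,8 already taken and all letters distinct, the only value for N is 5, so N=5.
Step 4. [H] the sum has 7 digits but both addends have 6; that extra leading digit H is the final carry, namely 1. So H=1.
Step 5. [col 2: S + G ≡ S (mod 10)] from column 2 (nothing yet, carry-in 1, digits 1,3,5,8 already taken and all letters distinct): G must equal 9. So G=9.
Step 6. [col 2: S + G ≡ S (mod 10)] several values work for S in column 2 (S + G ≡ S (mod 10), carry-in 1); try S=7 ⇒ S=7.
Step 7. [col 3: H + O ≡ E (mod 10)] from column 3 (H=1, E=8, carry-in 1, digits 1,3,5,7,8,9 already taken and all letters distinct): O must equal 6. So O=6.
Step 8. [col 4: G + Z ≡ Y (mod 10)] column 4: given G=9, Y=3, carry-in 0, and digits 1,3,5,6,7,8,9 already taken and all letters distinct, G+Z≡Y (mod 10) forces Z=4, so Z=4.
Step 9. [col 5: Y + Q ≡ O (mod 10)] from column 5 (Y=3, O=6, carry-in 1, digits 1,3,4,5,6,7,8,9 already taken and all letters distinct): Q must equal 2. So Q=2.
Step 10. [col 6: H + G ≡ I (mod 10)] column 6 reads H+G+carry(0)=I with H=1, G=9; with digits 1,2,3,4,5,6,7,8,9 already taken and all letters distinct, the only value for I is 0. So I=0.

Answer: E=8, G=9, H=1, I=0, N=5, O=6, Q=2, S=7, Y=3, Z=4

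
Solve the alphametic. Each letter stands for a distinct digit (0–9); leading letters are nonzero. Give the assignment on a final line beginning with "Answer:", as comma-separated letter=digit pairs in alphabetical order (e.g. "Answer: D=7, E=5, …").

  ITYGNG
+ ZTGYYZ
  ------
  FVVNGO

Step 1. [col 1: G + Z ≡ O (mod 10)] column 1 (G + Z ≡ O (mod 10), carry-in 0) doesn't pin O yet; pick O=0 and continue ⇒ O=0.
Step 2. [col 1: G + Z ≡ O (mod 10)] column 1 (G + Z ≡ O (mod 10), carry-in 0) doesn't pin Z yet; pick Z=8 and continue, so Z=8.
Step 3. [col 1: G + Z ≡ O (mod 10)] in column 1 we have G+Z≡O with carry-in 0; given Z=8, O=0 and digits 0,8 already taken and all letters distinct, that pins G to 2. So G=2.
Step 4. [col 2: N + Y ≡ G (mod 10)] several values work for N in column 2 (N + Y ≡ G (mod 10), carry-in 1); try N=7. So N=7.
Step 5. [col 2: N + Y ≡ G (mod 10)] column 2: given N=7, G=2, carry-in 1, and digits 0,2,7,8 already taken and all letters distinct, N+Y≡G (mod 10) forces Y=4. So Y=4.
Step 6. [col 4: Y + G ≡ V (mod 10)] from column 4 (Y=4, G=2, carry-in 0, digits 0,2,4,7,8 already taken and all letters distinct): V must equal 6 ⇒ V=6.
Step 7. [col 5: T + T ≡ V (mod 10)] from column 5 (V=6, carry-in 0, digits 0,2,4,6,7,8 already taken and all letters distinct): T must equal 3. So T=3.
Step 8. [col 6: I + Z ≡ F (mod 10)] in column 6 we have I+Z≡F with carry-in 0; given Z=8 and digits 0,2,3,4,6,7,8 already taken and all letters distinct, that pins I to 1. So I=1.
Step 9. [col 6: I + Z ≡ F (mod 10)] column 6 reads I+Z+carry(0)=F with I=1, Z=8; with digits 0,1,2,3,4,6,7,8 already taken and all letters distinct, the only value for F is 9. So F=9.

Answer: F=9, G=2, I=1, N=7, O=0, T=3, V=6, Y=4, Z=8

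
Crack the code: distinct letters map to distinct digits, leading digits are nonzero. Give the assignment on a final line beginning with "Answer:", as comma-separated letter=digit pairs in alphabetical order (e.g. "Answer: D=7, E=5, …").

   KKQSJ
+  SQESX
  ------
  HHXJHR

Step 1. [col 1: J + X ≡ R (mod 10)] R=7 is one option consistent with column 1 (J + X ≡ R (mod 10), carry-in 0) — take it ⇒ R=7.
Step 2. [col 1: J + X ≡ R (mod 10)] no forcing yet in column 1 (carry-in 0); X=9 is free and consistent — try it. So X=9.
Step 3. [col 1: J + X ≡ R (mod 10)] column 1 reads J+X+carry(0)=R with X=9, R=7; with digits 7,9 already taken and all letters distinct, the only value for J is 8 ⇒ J=8.
Step 4. [col 2: S + S ≡ H (mod 10)] H=1 is one option consistent with column 2 (S + S ≡ H (mod 10), carry-in 1) — take it ⇒ H=1.
Step 5. [col 2: S + S ≡ H (mod 10)] no forcing yet in column 2 (carry-in 1); S=5 is free and consistent — try it, so S=5.
Step 6. [col 3: Q + E ≡ J (mod 10)] several values work for E in column 3 (Q + E ≡ J (mod 10), carry-in 1); try E=4. So E=4.
Step 7. [col 3: Q + E ≡ J (mod 10)] from column 3 (E=4, J=8, carry-in 1, digits 1,4,5,7,8,9 already taken and all letters distinct): Q must equal 3, so Q=3.
Step 8. [col 4: K + Q ≡ X (mod 10)] in column 4 we have K+Q≡X with carry-in 0; given Q=3, X=9 and digits 1,3,4,5,7,8,9 already taken and all letters distinct, that pins K to 6 ⇒ K=6.

Answer: E=4, H=1, J=8, K=6, Q=3, R=7, S=5, X=9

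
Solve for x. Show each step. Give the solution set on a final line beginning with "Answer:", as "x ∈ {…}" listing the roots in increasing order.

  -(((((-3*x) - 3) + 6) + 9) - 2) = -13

Step 1. [-(((((-3*x) - 3) + 6) + 9) - 2) = -13] LHS negated; negate both sides. So neg: ((((-3*x) - 3) + 6) + 9) - 2 = 13.
Step 2. [((((-3*x) - 3) + 6) + 9) - 2 = 13] 2 comes off first (add 2) ⇒ sub: (((-3*x) - 3) + 6) + 9 = 15.
Step 3. [(((-3*x) - 3) + 6) + 9 = 15] the outer +9 inverts by subtracting 9 ⇒ sub: ((-3*x) - 3) + 6 = 6.
Step 4. [((-3*x) - 3) + 6 = 6] peel the +6: subtract 6 from each side ⇒ sub: (-3*x) - 3 = 0.
Step 5. [(-3*x) - 3 = 0] -3 divides every term; factor it out. So factor: x + 1 = 0.
Step 6. [x + 1 = 0] peel the +1: subtract 1 from each side ⇒ sub: x = -1.

Answer: x ∈ {-1}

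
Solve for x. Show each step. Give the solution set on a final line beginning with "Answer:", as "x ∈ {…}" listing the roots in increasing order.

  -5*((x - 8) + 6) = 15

Step 1. [-5*((x - 8) + 6) = 15] LHS = -5·(…); ÷-5 both sides. So div: (x - 8) + 6 = -3.
Step 2. [(x - 8) + 6 = -3] subtract 6: x sits inside (… + 6), so sub: x - 8 = -9.
Step 3. [x - 8 = -9] 8 comes off first (add 8) ⇒ sub: x = -1.

Answer: x ∈ {-1}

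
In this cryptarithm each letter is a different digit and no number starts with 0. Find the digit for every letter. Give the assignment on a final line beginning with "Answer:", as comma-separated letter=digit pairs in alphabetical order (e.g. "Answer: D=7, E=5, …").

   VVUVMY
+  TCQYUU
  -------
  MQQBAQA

Step 1. [col 1: Y + U ≡ A (mod 10)] column 1 (Y + U ≡ A (mod 10), carry-in 0) doesn't pin U yet; pick U=8 and continue. So U=8.
Step 2. [col 1: Y + U ≡ A (mod 10)] no forcing yet in column 1 (carry-in 0); A=4 is free and consistent — try it ⇒ A=4.
Step 3. [M] M is the leading digit of a 7-digit sum of two 6-digit numbers; the final carry is exactly 1. So M=1.
Step 4. [col 1: Y + U ≡ A (mod 10)] column 1 reads Y+U+carry(0)=A with U=8, A=4; with digits 1,4,8 already taken and all letters distinct, the only value for Y is 6 ⇒ Y=6.
Step 5. [col 2: M + U ≡ Q (mod 10)] column 2 reads M+U+carry(1)=Q with M=1, U=8; with digits 1,4,6,8 already taken and all letters distinct, the only value for Q is 0 ⇒ Q=0.
Step 6. [col 3: V + Y ≡ A (mod 10)] in column 3 we have V+Y≡A with carry-in 1; given Y=6, A=4 and digits 0,1,4,6,8 already taken and all letters distinct, that pins V to 7 ⇒ V=7.
Step 7. [col 4: U + Q ≡ B (mod 10)] in column 4 we have U+Q≡B with carry-in 1; given U=8, Q=0 and digits 0,1,4,6,7,8 already taken and all letters distinct, that pins B to 9 ⇒ B=9.
Step 8. [col 5: V + C ≡ Q (mod 10)] in column 5 we have V+C≡Q with carry-in 0; given V=7, Q=0 and digits 0,1,4,6,7,8,9 already taken and all letters distinct, that pins C to 3 ⇒ C=3.
Step 9. [col 6: V + T ≡ Q (mod 10)] from column 6 (V=7, Q=0, carry-in 1, digits 0,1,3,4,6,7,8,9 already taken and all letters distinct): T must equal 2 ⇒ T=2.

Answer: A=4, B=9, C=3, M=1, Q=0, T=2, U=8, V=7, Y=6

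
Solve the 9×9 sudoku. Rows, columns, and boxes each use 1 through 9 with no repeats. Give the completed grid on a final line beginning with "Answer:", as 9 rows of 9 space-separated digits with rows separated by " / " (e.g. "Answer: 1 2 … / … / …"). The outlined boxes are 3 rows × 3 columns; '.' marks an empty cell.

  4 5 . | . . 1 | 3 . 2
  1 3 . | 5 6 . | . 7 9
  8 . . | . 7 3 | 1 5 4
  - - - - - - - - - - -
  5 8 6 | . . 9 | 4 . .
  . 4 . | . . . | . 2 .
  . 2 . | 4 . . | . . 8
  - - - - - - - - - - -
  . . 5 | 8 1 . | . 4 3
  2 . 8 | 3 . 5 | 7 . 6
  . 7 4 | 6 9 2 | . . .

Step 1. [r3c4∈{2,9}] across box 2, 2 lands solely at r3c4, so r3c4=2.
Step 2. [r3c3∈{9}] only 9 remains possible at r3c3, so r3c3=9.
Step 3. [r2c7∈{8}] nothing but 8 survives at r2c7, so r2c7=8.
Step 4. [r5c6∈{6,7,8}] r5c6 is the only open cell in col 6 admitting 8. So r5c6=8.
Step 5. [r5c7∈{5,6,9}] in row 5, 6 fits only at r5c7. So r5c7=6.
Step 6. [r5c1∈{3,7,9}] row 5 places 9 nowhere but r5c1, so r5c1=9.
Step 7. [r6c1∈{3,7}] across col 1, 7 lands solely at r6c1 ⇒ r6c1=7.
Step 8. [r8c2∈{1,9}] r8c2 is the only open cell in col 2 admitting 1. So r8c2=1.
Step 9. [r8c8∈{9}] r8c8 has the single candidate 9 ⇒ r8c8=9.
Step 10. [r9c7∈{5}] r9c7's peers cover all but 5 ⇒ r9c7=5.
Step 11. [r9c9∈{1}] only 1 remains possible at r9c9, so r9c9=1.
Step 12. [r4c9∈{7}] r4c9's peers cover all but 7. So r4c9=7.
Step 13. [r4c4∈{1}] r4c4's peers cover all but 1. So r4c4=1.
Step 14. [r6c8∈{1,3}] col 8 places 1 nowhere but r6c8, so r6c8=1.
Step 15. [r6c3∈{3}] r6c3 has the single candidate 3. So r6c3=3.
Step 16. [r5c5∈{3,5}] 3 has one home in row 5: r5c5 ⇒ r5c5=3.
Step 17. [r7c1∈{6}] nothing but 6 survives at r7c1, so r7c1=6.
Step 18. [r3c2∈{6}] r3c2 has the single candidate 6, so r3c2=6.
Step 19. [r9c1∈{3}] nothing but 3 survives at r9c1, so r9c1=3.
Step 20. [r2c6∈{4}] only 4 remains possible at r2c6. So r2c6=4.
Step 21. [r6c6∈{6}] r6c6 has the single candidate 6. So r6c6=6.
Step 22. [r9c8∈{8}] r9c8 is down to just 8 ⇒ r9c8=8.
Step 23. [r7c2∈{9}] r7c2 is down to just 9 ⇒ r7c2=9.
Step 24. [r1c5∈{8}] r1c5 is down to just 8 ⇒ r1c5=8.
Step 25. [r7c6∈{7}] nothing but 7 survives at r7c6 ⇒ r7c6=7.
Step 26. [r5c9∈{5}] r5c9 is down to just 5. So r5c9=5.
Step 27. [r5c3∈{1}] r5c3 has the single candidate 1 ⇒ r5c3=1.
Step 28. [r2c3∈{2}] r2c3 is down to just 2, so r2c3=2.
Step 29. [r4c5∈{2}] only 2 remains possible at r4c5. So r4c5=2.
Step 30. [r8c5∈{4}] r8c5 is down to just 4. So r8c5=4.
Step 31. [r6c7∈{9}] nothing but 9 survives at r6c7 ⇒ r6c7=9.
Step 32. [r7c7∈{2}] r7c7 is down to just 2, so r7c7=2.
Step 33. [r5c4∈{7}] nothing but 7 survives at r5c4 ⇒ r5c4=7.
Step 34. [r1c4∈{9}] r1c4's peers cover all but 9 ⇒ r1c4=9.
Step 35. [r1c3∈{7}] nothing but 7 survives at r1c3 ⇒ r1c3=7.
Step 36. [r1c8∈{6}] r1c8's peers cover all but 6. So r1c8=6.
Step 37. [r6c5∈{5}] nothing but 5 survives at r6c5, so r6c5=5.
Step 38. [r4c8∈{3}] r4c8 has the single candidate 3 ⇒ r4c8=3.

Answer: 4 5 7 9 8 1 3 6 2 / 1 3 2 5 6 4 8 7 9 / 8 6 9 2 7 3 1 5 4 / 5 8 6 1 2 9 4 3 7 / 9 4 1 7 3 8 6 2 5 / 7 2 3 4 5 6 9 1 8 / 6 9 5 8 1 7 2 4 3 / 2 1 8 3 4 5 7 9 6 / 3 7 4 6 9 2 5 8 1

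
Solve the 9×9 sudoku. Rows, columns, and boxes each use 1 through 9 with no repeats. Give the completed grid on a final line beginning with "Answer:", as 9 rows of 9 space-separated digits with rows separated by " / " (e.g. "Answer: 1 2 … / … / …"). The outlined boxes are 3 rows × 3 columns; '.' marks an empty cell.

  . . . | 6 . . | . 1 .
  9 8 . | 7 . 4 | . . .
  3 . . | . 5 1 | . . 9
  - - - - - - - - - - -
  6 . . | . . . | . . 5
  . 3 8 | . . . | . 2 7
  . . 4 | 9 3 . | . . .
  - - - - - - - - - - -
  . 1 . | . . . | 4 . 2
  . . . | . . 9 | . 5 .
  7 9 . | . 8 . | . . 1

Step 1. [r9c4∈{2,3,4,5}] row 9 places 4 nowhere but r9c4. So r9c4=4.
Step 2. [r2c5∈{2}] nothing but 2 survives at r2c5. So r2c5=2.
Step 3. [r4c3∈{1,2,7,9}] col 3 places 9 nowhere but r4c3, so r4c3=9.
Step 4. [r1c6∈{3,8}] across box 2, 3 lands solely at r1c6, so r1c6=3.
Step 5. [r4c8∈{3,4,8}] box 6 places 4 nowhere but r4c8. So r4c8=4.
Step 6. [r3c2∈{2,4,6,7}] r3c2 is the only open cell in row 3 admitting 4, so r3c2=4.
Step 7. [r8c2∈{2,6}] across col 2, 6 lands solely at r8c2, so r8c2=6.
Step 8. [r4c7∈{1,3,8}] row 4 places 3 nowhere but r4c7 ⇒ r4c7=3.
Step 9. [r9c7∈{6}] r9c7's peers cover all but 6. So r9c7=6.
Step 10. [r9c8∈{3}] r9c8 is down to just 3 ⇒ r9c8=3.
Step 11. [r8c9∈{8}] r8c9 is down to just 8 ⇒ r8c9=8.
Step 12. [r1c7∈{2,5,7,8}] row 1 places 8 nowhere but r1c7 ⇒ r1c7=8.
Step 13. [r2c8∈{6}] r2c8 has the single candidate 6, so r2c8=6.
Step 14. [r8c7∈{7}] r8c7 is down to just 7 ⇒ r8c7=7.
Step 15. [r8c5∈{1}] r8c5 is down to just 1. So r8c5=1.
Step 16. [r4c5∈{7}] only 7 remains possible at r4c5 ⇒ r4c5=7.
Step 17. [r4c2∈{2}] nothing but 2 survives at r4c2 ⇒ r4c2=2.
Step 18. [r8c4∈{2,3}] in col 4, 2 fits only at r8c4 ⇒ r8c4=2.
Step 19. [r9c6∈{5}] r9c6 has the single candidate 5. So r9c6=5.
Step 20. [r1c1∈{2,5}] r1c1 is the only open cell in col 1 admitting 2, so r1c1=2.
Step 21. [r5c6∈{6}] r5c6 has the single candidate 6. So r5c6=6.
Step 22. [r4c4∈{1,8}] row 4 places 1 nowhere but r4c4. So r4c4=1.
Step 23. [r6c2∈{5,7}] across row 6, 7 lands solely at r6c2 ⇒ r6c2=7.
Step 24. [r6c1∈{1,5}] across row 6, 5 lands solely at r6c1. So r6c1=5.
Step 25. [r7c3∈{3,5}] row 7 places 5 nowhere but r7c3 ⇒ r7c3=5.
Step 26. [r6c6∈{2,8}] in row 6, 2 fits only at r6c6. So r6c6=2.
Step 27. [r5c1∈{1}] nothing but 1 survives at r5c1. So r5c1=1.
Step 28. [r3c3∈{6,7}] row 3 places 6 nowhere but r3c3 ⇒ r3c3=6.
Step 29. [r9c3∈{2}] r9c3 is down to just 2, so r9c3=2.
Step 30. [r1c2∈{5}] r1c2 is down to just 5, so r1c2=5.
Step 31. [r2c3∈{1}] r2c3 has the single candidate 1. So r2c3=1.
Step 32. [r7c5∈{6}] r7c5's peers cover all but 6, so r7c5=6.
Step 33. [r7c8∈{9}] r7c8 has the single candidate 9 ⇒ r7c8=9.
Step 34. [r5c7∈{9}] r5c7's peers cover all but 9 ⇒ r5c7=9.
Step 35. [r1c9∈{4}] r1c9's peers cover all but 4, so r1c9=4.
Step 36. [r7c1∈{8}] r7c1's peers cover all but 8. So r7c1=8.
Step 37. [r7c6∈{7}] r7c6 is down to just 7, so r7c6=7.
Step 38. [r5c5∈{4}] nothing but 4 survives at r5c5. So r5c5=4.
Step 39. [r1c3∈{7}] r1c3 has the single candidate 7 ⇒ r1c3=7.
Step 40. [r3c8∈{7}] only 7 remains possible at r3c8. So r3c8=7.
Step 41. [r8c1∈{4}] r8c1 is down to just 4 ⇒ r8c1=4.
Step 42. [r2c7∈{5}] only 5 remains possible at r2c7 ⇒ r2c7=5.
Step 43. [r6c7∈{1}] only 1 remains possible at r6c7. So r6c7=1.
Step 44. [r2c9∈{3}] only 3 remains possible at r2c9. So r2c9=3.
Step 45. [r3c7∈{2}] r3c7's peers cover all but 2 ⇒ r3c7=2.
Step 46. [r8c3∈{3}] r8c3 has the single candidate 3. So r8c3=3.
Step 47. [r4c6∈{8}] only 8 remains possible at r4c6. So r4c6=8.
Step 48. [r3c4∈{8}] r3c4 has the single candidate 8. So r3c4=8.
Step 49. [r6c8∈{8}] r6c8 has the single candidate 8, so r6c8=8.
Step 50. [r5c4∈{5}] r5c4's peers cover all but 5 ⇒ r5c4=5.
Step 51. [r7c4∈{3}] nothing but 3 survives at r7c4 ⇒ r7c4=3.
Step 52. [r6c9∈{6}] nothing but 6 survives at r6c9 ⇒ r6c9=6.
Step 53. [r1c5∈{9}] r1c5 is down to just 9. So r1c5=9.

Answer: 2 5 7 6 9 3 8 1 4 / 9 8 1 7 2 4 5 6 3 / 3 4 6 8 5 1 2 7 9 / 6 2 9 1 7 8 3 4 5 / 1 3 8 5 4 6 9 2 7 / 5 7 4 9 3 2 1 8 6 / 8 1 5 3 6 7 4 9 2 / 4 6 3 2 1 9 7 5 8 / 7 9 2 4 8 5 6 3 1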